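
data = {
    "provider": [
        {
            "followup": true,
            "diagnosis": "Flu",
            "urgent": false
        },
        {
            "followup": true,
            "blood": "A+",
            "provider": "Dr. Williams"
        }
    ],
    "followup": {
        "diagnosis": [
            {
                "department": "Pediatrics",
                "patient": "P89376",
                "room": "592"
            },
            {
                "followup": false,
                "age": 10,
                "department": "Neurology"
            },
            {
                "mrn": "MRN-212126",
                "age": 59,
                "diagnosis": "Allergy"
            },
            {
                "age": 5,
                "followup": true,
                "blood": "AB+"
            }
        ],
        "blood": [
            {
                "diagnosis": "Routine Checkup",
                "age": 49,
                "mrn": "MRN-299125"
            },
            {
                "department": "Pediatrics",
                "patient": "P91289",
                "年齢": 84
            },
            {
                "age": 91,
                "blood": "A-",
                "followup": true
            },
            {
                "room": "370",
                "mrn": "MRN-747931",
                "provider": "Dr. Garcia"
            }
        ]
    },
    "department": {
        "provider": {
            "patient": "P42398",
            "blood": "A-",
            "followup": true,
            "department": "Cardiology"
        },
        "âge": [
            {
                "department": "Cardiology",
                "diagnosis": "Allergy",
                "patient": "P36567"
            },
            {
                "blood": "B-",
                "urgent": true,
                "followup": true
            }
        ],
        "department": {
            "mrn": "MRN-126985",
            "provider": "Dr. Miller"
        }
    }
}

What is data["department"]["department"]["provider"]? "Dr. Miller"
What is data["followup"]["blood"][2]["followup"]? True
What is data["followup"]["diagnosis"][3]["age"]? 5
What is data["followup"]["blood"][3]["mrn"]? "MRN-747931"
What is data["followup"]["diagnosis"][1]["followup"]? False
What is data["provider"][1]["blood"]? "A+"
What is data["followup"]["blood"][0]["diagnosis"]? "Routine Checkup"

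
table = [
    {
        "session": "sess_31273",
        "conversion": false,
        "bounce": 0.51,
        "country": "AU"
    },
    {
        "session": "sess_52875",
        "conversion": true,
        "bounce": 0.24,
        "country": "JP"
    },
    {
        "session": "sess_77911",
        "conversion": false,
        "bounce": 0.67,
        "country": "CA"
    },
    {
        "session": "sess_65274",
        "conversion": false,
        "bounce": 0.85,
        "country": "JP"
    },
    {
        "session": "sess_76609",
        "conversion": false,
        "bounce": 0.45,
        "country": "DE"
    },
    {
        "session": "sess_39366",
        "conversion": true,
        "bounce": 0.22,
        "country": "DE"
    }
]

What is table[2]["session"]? "sess_77911"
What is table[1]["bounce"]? 0.24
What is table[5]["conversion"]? True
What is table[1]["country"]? "JP"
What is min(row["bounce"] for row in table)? 0.22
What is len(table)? 6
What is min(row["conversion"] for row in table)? False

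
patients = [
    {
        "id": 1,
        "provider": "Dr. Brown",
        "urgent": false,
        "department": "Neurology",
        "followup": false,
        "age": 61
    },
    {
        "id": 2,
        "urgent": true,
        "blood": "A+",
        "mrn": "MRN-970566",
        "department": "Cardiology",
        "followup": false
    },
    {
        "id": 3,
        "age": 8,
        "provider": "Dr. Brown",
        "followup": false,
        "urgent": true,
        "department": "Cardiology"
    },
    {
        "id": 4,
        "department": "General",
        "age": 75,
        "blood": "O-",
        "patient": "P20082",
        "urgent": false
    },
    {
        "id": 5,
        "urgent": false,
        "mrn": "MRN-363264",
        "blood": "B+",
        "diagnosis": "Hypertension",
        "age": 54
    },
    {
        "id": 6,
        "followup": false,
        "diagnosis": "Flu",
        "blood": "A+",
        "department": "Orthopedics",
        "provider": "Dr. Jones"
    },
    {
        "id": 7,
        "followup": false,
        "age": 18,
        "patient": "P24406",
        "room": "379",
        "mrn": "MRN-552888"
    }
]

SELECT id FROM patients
[1, 2, 3, 4, 5, 6, 7]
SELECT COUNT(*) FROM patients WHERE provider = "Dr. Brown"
2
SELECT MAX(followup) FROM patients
False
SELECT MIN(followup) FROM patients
False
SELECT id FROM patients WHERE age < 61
[3, 5, 7]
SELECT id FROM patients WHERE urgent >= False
[1, 2, 3, 4, 5]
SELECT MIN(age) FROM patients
8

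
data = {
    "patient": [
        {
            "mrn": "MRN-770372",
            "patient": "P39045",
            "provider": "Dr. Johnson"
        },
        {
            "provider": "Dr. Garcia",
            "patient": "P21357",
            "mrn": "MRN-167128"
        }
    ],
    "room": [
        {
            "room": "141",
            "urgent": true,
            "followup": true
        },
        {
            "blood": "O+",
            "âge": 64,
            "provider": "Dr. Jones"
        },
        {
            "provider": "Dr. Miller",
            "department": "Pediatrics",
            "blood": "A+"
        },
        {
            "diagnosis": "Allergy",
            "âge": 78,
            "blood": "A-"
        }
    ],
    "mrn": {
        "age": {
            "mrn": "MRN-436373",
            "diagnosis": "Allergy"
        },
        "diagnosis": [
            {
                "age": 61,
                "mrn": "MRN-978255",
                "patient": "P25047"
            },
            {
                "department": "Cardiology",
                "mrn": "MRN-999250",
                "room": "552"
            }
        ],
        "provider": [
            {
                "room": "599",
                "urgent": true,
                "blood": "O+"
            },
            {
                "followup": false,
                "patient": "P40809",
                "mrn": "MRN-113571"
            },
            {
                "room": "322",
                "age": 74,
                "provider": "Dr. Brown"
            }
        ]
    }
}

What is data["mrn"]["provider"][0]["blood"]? "O+"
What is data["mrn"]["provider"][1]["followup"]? False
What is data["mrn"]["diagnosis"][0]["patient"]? "P25047"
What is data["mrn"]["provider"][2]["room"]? "322"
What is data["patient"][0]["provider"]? "Dr. Johnson"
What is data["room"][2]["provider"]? "Dr. Miller"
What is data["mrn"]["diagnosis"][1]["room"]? "552"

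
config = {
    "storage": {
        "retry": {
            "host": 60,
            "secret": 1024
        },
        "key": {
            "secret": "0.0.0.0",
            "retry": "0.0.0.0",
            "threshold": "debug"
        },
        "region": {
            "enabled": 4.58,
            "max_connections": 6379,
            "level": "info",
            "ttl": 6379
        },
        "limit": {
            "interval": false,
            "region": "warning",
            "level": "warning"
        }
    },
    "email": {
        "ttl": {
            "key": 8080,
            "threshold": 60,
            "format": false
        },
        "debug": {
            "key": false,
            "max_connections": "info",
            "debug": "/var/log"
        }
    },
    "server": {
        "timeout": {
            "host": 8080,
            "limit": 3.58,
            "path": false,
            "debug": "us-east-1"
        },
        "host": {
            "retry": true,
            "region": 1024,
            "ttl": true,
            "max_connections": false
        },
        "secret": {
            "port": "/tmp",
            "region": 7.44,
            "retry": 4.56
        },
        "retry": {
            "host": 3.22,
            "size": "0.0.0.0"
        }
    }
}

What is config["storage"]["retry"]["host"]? 60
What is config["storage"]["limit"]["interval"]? False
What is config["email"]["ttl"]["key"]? 8080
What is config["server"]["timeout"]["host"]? 8080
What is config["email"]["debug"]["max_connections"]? "info"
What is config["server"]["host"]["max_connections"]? False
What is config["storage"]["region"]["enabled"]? 4.58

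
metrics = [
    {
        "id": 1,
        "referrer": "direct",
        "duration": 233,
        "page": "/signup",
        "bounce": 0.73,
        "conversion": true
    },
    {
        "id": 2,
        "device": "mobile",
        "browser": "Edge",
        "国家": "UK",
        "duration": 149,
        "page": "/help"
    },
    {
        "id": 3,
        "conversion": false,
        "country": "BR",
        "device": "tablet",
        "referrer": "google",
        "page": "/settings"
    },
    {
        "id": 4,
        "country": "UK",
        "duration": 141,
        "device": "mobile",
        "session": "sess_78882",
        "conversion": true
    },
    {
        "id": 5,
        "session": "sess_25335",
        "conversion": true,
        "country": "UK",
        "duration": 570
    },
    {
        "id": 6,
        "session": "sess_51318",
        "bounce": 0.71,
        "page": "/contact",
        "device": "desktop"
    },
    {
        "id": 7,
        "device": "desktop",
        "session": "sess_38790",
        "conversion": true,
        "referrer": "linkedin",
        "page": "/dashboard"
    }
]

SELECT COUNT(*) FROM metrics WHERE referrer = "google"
1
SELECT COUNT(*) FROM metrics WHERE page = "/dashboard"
1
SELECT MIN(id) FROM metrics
1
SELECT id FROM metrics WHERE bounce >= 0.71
[1, 6]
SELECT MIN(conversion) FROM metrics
False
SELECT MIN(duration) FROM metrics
141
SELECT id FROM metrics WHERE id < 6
[1, 2, 3, 4, 5]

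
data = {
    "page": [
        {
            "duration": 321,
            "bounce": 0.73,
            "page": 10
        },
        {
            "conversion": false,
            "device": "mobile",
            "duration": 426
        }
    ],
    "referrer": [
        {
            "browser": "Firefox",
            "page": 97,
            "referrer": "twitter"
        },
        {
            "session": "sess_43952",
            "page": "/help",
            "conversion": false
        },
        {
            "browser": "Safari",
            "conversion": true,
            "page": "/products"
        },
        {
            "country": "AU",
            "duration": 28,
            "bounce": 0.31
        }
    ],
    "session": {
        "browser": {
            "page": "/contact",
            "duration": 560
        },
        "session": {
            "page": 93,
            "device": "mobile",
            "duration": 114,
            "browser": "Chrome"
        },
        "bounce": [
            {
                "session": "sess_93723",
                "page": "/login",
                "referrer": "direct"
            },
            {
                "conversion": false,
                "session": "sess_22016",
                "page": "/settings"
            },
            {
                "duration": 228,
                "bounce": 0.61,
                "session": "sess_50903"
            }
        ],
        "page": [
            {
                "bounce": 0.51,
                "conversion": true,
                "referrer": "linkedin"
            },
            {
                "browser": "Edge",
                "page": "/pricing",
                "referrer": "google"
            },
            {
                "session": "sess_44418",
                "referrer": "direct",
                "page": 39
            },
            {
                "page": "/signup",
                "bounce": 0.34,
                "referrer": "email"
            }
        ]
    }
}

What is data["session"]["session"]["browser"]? "Chrome"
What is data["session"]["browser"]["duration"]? 560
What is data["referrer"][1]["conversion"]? False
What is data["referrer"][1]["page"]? "/help"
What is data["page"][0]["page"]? 10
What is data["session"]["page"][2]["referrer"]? "direct"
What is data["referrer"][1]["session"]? "sess_43952"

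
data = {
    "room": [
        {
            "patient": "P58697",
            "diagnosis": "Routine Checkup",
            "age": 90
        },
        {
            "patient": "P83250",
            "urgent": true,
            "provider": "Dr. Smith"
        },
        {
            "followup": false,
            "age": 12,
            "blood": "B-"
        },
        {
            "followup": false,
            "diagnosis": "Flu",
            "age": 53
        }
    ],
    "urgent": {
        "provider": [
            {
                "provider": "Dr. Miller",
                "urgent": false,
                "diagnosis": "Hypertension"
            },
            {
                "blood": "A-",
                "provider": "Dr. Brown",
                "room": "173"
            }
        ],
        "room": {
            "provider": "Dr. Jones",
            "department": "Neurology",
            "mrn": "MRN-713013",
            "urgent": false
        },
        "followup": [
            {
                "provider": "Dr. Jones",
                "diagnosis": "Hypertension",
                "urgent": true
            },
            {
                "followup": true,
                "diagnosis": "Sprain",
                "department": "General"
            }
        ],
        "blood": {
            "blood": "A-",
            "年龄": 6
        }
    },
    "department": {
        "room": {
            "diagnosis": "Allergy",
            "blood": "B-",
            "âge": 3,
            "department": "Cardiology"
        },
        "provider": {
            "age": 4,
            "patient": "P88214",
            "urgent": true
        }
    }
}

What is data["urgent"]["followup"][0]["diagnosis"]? "Hypertension"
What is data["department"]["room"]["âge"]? 3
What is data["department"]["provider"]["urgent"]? True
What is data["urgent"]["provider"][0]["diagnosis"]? "Hypertension"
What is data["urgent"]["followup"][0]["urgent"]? True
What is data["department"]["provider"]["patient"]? "P88214"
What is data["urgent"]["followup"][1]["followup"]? True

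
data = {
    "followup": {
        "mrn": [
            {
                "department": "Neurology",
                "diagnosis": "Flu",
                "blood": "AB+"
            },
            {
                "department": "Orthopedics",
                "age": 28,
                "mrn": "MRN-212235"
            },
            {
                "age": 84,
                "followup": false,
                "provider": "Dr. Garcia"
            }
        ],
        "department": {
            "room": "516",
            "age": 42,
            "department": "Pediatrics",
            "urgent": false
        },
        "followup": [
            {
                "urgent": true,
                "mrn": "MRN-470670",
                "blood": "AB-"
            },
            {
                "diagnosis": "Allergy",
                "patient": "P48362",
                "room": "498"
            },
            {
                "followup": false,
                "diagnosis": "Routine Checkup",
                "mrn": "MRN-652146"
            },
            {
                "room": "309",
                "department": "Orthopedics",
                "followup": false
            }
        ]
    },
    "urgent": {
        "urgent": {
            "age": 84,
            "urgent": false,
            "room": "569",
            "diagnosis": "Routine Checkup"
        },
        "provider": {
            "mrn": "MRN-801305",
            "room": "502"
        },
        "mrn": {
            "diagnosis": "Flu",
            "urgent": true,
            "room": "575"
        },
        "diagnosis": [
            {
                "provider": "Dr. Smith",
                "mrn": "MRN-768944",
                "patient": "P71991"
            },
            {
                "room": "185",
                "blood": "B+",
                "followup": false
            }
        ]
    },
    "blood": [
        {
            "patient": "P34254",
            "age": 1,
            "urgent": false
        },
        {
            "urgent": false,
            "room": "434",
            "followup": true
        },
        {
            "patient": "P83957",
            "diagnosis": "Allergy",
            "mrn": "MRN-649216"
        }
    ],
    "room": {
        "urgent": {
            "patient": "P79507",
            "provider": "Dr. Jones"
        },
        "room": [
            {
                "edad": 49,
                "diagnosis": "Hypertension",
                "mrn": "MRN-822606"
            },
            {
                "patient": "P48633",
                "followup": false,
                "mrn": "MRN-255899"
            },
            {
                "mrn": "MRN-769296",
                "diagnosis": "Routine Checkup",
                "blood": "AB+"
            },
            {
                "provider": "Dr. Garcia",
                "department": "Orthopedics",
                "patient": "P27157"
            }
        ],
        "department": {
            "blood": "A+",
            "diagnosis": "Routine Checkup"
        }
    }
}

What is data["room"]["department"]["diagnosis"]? "Routine Checkup"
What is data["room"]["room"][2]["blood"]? "AB+"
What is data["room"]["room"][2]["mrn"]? "MRN-769296"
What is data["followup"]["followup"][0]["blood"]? "AB-"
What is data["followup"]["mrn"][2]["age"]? 84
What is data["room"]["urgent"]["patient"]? "P79507"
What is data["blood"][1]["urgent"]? False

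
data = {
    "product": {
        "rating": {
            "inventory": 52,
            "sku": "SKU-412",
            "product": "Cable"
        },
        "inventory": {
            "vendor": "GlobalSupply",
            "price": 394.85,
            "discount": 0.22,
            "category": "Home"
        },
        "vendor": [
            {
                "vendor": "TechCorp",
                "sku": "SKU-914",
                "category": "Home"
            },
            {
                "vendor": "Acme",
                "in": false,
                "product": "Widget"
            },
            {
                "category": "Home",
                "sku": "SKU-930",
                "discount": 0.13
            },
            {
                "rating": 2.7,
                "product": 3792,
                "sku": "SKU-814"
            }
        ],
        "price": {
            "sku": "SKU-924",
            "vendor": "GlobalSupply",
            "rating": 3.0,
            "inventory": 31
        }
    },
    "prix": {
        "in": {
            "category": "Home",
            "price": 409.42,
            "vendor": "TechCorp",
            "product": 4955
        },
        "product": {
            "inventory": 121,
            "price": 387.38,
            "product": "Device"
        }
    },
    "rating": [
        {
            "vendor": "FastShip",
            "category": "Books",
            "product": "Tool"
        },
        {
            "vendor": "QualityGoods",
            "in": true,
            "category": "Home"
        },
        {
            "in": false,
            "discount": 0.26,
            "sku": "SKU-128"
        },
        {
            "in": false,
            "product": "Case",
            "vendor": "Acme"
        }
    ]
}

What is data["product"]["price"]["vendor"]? "GlobalSupply"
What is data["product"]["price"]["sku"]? "SKU-924"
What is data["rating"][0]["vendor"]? "FastShip"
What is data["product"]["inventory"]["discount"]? 0.22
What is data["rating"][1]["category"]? "Home"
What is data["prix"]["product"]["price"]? 387.38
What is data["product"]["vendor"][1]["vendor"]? "Acme"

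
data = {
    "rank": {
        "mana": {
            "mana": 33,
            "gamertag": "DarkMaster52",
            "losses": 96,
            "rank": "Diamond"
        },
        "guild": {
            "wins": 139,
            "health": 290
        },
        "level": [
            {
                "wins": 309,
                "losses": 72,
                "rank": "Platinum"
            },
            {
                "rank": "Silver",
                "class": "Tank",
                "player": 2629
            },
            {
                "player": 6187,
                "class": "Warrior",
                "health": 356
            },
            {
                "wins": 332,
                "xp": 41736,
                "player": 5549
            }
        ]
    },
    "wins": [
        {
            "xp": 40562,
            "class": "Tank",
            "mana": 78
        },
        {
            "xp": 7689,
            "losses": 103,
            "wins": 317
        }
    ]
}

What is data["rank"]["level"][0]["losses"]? 72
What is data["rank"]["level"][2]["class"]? "Warrior"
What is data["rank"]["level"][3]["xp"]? 41736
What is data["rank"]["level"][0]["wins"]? 309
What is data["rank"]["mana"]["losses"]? 96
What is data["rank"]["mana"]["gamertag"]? "DarkMaster52"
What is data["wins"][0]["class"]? "Tank"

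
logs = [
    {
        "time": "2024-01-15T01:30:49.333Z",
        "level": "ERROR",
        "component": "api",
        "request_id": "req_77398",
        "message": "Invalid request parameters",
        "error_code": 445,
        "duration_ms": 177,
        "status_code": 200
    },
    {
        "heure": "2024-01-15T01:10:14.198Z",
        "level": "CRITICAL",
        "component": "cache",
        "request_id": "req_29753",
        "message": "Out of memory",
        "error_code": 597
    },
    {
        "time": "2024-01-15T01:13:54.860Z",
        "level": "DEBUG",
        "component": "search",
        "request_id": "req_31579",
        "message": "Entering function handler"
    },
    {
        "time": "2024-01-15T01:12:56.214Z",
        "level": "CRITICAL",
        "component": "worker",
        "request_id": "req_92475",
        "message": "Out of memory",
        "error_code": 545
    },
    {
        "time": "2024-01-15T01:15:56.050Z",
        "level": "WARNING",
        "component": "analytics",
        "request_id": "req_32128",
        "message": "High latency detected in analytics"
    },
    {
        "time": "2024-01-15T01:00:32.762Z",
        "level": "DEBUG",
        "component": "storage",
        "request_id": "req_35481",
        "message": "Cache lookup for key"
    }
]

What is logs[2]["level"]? "DEBUG"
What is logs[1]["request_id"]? "req_29753"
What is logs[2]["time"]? "2024-01-15T01:13:54.860Z"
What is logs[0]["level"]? "ERROR"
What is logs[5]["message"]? "Cache lookup for key"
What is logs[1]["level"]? "CRITICAL"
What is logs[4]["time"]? "2024-01-15T01:15:56.050Z"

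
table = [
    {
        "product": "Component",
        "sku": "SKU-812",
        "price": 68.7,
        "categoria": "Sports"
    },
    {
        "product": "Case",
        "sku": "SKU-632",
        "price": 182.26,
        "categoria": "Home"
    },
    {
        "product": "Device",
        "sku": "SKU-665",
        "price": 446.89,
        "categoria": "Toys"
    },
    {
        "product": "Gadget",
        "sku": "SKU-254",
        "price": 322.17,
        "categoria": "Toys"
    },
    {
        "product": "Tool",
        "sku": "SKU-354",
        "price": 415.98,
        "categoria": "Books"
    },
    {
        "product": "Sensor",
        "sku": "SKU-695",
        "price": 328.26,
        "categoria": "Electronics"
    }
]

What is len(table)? 6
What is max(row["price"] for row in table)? 446.89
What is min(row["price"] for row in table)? 68.7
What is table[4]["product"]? "Tool"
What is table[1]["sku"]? "SKU-632"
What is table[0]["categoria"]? "Sports"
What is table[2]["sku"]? "SKU-665"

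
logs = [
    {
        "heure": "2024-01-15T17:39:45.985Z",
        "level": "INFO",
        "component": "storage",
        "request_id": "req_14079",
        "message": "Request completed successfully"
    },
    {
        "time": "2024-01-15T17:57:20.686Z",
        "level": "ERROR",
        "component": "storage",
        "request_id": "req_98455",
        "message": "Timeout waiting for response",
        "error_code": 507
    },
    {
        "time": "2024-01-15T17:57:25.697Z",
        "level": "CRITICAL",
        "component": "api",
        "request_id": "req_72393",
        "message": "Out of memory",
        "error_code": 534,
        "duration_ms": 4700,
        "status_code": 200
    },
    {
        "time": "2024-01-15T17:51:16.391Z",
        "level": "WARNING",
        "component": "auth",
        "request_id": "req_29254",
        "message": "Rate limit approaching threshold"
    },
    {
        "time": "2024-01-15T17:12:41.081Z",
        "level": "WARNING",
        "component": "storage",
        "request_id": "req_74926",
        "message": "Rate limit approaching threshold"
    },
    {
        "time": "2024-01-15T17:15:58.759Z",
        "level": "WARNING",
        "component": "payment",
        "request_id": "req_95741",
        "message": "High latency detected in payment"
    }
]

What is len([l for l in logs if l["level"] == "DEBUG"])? 0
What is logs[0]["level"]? "INFO"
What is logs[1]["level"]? "ERROR"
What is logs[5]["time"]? "2024-01-15T17:15:58.759Z"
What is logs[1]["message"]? "Timeout waiting for response"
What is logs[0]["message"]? "Request completed successfully"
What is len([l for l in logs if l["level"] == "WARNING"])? 3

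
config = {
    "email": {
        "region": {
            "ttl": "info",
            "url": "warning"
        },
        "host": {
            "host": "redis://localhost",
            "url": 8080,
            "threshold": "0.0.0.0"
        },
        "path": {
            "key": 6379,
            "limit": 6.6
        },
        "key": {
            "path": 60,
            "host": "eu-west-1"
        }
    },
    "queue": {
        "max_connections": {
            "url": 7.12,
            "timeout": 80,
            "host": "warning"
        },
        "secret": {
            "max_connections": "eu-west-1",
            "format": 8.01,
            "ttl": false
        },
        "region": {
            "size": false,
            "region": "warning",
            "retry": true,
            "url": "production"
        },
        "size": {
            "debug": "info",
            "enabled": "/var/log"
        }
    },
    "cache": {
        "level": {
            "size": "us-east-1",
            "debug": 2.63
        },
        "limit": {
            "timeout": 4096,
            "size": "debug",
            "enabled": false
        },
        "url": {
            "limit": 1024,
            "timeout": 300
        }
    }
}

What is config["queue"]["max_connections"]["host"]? "warning"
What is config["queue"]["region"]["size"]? False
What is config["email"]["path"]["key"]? 6379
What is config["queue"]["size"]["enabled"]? "/var/log"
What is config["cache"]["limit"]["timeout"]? 4096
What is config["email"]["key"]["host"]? "eu-west-1"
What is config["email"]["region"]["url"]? "warning"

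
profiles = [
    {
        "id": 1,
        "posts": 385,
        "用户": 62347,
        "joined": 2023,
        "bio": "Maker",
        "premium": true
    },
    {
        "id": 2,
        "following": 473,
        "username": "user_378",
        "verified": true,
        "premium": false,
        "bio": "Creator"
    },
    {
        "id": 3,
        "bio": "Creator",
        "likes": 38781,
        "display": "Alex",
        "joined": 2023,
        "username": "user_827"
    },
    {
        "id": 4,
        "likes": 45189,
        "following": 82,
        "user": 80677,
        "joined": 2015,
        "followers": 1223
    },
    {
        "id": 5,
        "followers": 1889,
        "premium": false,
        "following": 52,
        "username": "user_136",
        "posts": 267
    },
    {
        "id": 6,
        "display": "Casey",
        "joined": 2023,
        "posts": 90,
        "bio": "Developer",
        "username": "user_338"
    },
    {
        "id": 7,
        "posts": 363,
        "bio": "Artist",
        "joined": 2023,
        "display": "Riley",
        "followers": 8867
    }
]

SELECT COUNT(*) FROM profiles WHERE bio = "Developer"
1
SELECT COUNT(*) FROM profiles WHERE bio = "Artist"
1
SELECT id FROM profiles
[1, 2, 3, 4, 5, 6, 7]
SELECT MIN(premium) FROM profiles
False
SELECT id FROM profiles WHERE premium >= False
[1, 2, 5]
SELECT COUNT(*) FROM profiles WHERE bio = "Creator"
2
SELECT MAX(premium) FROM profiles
True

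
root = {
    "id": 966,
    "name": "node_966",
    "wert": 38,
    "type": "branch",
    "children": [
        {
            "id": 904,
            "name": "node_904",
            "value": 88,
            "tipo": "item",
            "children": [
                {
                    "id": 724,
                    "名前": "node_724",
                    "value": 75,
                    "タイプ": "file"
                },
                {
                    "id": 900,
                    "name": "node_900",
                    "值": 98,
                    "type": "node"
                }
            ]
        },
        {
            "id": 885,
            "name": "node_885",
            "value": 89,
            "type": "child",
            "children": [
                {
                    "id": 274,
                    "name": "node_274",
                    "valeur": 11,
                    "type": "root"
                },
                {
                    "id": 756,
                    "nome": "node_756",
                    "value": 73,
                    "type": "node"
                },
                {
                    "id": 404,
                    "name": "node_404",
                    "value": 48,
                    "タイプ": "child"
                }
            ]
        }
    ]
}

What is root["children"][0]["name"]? "node_904"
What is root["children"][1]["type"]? "child"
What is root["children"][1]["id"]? 885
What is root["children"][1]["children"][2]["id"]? 404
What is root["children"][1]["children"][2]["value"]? 48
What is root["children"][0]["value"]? 88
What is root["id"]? 966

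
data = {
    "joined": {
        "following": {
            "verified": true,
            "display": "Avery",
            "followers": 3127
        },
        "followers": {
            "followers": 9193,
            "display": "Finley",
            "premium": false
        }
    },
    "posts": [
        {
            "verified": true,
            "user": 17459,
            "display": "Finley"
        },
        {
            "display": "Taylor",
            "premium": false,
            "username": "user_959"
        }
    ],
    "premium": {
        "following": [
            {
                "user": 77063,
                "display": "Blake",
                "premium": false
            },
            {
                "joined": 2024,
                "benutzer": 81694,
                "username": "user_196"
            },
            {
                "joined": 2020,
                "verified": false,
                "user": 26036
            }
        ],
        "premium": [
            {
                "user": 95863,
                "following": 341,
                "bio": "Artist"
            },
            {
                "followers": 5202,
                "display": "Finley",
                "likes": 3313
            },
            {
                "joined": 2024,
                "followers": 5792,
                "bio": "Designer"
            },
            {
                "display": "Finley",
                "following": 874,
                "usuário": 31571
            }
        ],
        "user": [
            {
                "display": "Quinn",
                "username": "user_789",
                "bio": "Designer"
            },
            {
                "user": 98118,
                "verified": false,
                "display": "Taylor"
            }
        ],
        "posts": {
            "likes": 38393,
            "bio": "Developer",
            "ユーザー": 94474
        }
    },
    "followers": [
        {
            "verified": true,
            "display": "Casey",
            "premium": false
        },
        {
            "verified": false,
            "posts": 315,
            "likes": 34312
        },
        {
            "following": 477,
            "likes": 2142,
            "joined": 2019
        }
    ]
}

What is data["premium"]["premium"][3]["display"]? "Finley"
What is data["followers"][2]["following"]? 477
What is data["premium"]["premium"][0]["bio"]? "Artist"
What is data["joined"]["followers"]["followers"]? 9193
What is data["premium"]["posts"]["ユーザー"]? 94474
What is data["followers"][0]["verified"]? True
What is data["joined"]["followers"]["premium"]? False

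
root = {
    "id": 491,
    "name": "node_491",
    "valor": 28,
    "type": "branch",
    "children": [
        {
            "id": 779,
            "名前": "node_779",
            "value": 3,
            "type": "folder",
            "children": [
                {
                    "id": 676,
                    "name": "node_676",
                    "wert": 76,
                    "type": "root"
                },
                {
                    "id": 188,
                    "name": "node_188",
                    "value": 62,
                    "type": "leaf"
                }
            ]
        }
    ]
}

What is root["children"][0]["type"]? "folder"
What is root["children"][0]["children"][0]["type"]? "root"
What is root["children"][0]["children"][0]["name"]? "node_676"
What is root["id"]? 491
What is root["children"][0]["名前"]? "node_779"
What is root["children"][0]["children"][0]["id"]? 676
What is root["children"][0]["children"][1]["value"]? 62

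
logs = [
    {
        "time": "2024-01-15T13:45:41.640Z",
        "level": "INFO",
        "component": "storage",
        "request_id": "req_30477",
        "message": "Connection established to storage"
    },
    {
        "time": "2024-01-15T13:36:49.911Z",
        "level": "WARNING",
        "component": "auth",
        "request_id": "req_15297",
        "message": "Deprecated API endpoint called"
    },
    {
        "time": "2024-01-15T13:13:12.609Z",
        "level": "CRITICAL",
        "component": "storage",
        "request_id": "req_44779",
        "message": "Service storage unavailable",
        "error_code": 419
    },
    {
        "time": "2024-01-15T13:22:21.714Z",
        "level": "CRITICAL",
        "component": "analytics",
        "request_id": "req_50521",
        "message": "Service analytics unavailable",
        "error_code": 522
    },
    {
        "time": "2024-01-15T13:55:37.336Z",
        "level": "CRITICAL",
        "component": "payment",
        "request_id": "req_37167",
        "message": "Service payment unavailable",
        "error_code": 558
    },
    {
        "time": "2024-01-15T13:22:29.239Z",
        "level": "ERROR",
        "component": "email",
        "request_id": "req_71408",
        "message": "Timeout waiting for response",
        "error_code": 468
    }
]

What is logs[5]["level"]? "ERROR"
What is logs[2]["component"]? "storage"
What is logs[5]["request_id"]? "req_71408"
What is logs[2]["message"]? "Service storage unavailable"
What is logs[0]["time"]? "2024-01-15T13:45:41.640Z"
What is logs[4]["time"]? "2024-01-15T13:55:37.336Z"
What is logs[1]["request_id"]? "req_15297"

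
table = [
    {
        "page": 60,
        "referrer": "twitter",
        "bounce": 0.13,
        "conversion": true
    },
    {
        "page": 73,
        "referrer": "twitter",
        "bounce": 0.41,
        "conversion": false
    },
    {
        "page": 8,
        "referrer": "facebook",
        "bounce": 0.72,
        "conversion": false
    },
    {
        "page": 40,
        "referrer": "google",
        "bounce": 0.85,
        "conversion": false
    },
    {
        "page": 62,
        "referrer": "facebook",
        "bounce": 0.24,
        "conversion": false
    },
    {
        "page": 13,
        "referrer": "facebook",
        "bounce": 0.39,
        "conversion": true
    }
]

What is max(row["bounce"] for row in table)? 0.85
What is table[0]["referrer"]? "twitter"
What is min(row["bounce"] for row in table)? 0.13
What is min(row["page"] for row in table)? 8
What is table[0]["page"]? 60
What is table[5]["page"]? 13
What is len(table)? 6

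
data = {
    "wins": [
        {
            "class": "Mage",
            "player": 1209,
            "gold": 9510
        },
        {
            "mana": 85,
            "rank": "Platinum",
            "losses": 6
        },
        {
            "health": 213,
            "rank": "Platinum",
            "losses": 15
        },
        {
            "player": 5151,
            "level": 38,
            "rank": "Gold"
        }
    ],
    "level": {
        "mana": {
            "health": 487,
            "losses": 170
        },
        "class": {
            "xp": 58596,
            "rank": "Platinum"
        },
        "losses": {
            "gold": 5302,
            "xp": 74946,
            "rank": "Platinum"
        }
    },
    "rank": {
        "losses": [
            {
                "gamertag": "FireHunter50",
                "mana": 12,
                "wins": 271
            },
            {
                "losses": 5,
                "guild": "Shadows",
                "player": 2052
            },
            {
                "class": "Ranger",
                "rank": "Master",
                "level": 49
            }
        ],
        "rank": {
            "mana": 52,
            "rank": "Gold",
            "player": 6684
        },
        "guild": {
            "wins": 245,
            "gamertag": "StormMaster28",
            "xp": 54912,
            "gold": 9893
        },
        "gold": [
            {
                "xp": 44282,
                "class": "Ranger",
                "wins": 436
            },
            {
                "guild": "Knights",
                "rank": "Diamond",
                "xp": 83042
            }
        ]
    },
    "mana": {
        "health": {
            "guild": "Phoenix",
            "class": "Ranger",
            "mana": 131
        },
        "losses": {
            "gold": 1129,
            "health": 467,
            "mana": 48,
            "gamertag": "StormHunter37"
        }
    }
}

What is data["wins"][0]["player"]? 1209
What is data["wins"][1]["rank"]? "Platinum"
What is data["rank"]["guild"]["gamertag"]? "StormMaster28"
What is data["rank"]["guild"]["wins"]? 245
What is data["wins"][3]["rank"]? "Gold"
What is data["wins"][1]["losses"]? 6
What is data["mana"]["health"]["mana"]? 131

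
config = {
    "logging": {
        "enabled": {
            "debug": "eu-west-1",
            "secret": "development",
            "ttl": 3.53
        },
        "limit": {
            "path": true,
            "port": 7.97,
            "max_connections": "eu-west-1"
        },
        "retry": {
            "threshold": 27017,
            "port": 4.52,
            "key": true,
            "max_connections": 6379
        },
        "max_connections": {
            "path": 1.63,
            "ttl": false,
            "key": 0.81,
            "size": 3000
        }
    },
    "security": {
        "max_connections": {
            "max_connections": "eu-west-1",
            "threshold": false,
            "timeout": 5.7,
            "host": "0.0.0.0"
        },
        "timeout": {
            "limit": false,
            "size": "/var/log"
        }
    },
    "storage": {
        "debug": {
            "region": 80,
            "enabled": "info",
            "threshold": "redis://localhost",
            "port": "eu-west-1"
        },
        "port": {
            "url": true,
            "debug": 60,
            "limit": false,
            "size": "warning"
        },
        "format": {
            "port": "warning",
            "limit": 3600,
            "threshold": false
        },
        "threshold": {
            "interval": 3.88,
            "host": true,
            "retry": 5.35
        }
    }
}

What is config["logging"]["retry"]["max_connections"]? 6379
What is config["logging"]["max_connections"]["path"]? 1.63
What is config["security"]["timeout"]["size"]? "/var/log"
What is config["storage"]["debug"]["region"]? 80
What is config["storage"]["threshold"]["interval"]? 3.88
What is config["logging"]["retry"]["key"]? True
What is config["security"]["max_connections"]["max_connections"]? "eu-west-1"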